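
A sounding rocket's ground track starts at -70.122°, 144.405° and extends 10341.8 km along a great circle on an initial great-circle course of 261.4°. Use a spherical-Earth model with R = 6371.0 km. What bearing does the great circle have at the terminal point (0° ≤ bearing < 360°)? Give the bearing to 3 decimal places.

Angular distance δ = d/R = 10341.8 / 6371 = 1.623262 rad.
With φ₁ = -70.122° = -1.223860 rad and θ = 261.4° = 4.562291 rad:
sin φ₂ = sin φ₁ cos δ + cos φ₁ sin δ cos θ = (-0.940419)(-0.052441) + (0.340018)(0.998624)(-0.149535) = -0.001458
φ₂ = asin(-0.001458) = -0.001458 rad = -0.084°.
Δλ = atan2( sin θ sin δ cos φ₁ , cos δ − sin φ₁ sin φ₂ ) = atan2(-0.335733, -0.053812) = -1.729728 rad = -99.106°.
λ₂ = 144.405° + -99.106° = 45.299°.
The forward bearing on arrival equals the back-azimuth from the destination plus 180°.
Back-azimuth from P₂ (-0.084°, 45.299°) to P₁ (-70.122°, 144.405°), with Δλ' = λ₁ − λ₂ = 99.106°: atan2( sin Δλ' cos φ₁ , cos φ₂ sin φ₁ − sin φ₂ cos φ₁ cos Δλ' ) = 160.355°.
Final bearing = (160.355° + 180°) mod 360° = 340.355°.

final bearing 340.355°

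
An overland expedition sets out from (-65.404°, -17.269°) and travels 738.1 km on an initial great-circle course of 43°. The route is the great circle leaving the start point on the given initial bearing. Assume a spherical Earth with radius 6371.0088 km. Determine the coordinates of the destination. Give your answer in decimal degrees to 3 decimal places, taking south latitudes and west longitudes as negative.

latitude -60.225°, longitude -8.135°

Central angle δ = d/R = 0.115853 rad.
Converting: φ₁ = -1.141515 rad, θ = 0.750492 rad.
sin φ₂ = sin φ₁ cos δ + cos φ₁ sin δ cos θ = (-0.909265)(0.993297) + (0.416217)(0.115594)(0.731354) = -0.867983
φ₂ = asin(-0.867983) = -1.051126 rad = -60.225°.
Then Δλ = atan2(0.032812, 0.204070) = 0.159426 rad, from sin θ sin δ cos φ₁ over cos δ − sin φ₁ sin φ₂.
Hence λ₂ = -17.269° + 9.134° = -8.135°.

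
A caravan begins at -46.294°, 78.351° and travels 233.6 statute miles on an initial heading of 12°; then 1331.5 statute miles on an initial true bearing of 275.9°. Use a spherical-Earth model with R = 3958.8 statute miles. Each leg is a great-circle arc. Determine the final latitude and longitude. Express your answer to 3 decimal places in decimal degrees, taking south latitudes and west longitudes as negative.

latitude -38.226°, longitude 54.610°

Apply the spherical direct solution leg by leg, carrying full precision between legs.
Leg 1: from (-46.294°, 78.351°), δ = 233.6/3958.8 = 0.059008 rad, θ = 12° → φ = -42.983°, λ = 79.311°.
Leg 2: from (-42.983°, 79.311°), δ = 1331.5/3958.8 = 0.336339 rad, θ = 275.9° → φ = -38.226°, λ = 54.610°.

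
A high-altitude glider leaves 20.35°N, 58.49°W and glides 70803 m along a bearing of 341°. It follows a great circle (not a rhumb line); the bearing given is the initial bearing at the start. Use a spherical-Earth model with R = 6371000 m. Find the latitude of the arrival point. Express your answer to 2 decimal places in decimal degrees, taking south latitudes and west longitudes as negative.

δ = 70803/6371000 = 0.011113 rad (0.6367°).
Start latitude φ₁ = 0.355175 rad; initial bearing θ = 5.951573 rad.
Destination latitude: φ₂ = arcsin( sin φ₁ cos δ + cos φ₁ sin δ cos θ ) = arcsin(0.357584) = 20.95°.
For the longitude increment, Δλ = atan2( sin θ sin δ cos φ₁, cos δ − sin φ₁ sin φ₂ ) = atan2(-0.003392, 0.875587) = -0.22°.
Hence λ₂ = -58.49° + -0.22° = -58.71°.

latitude 20.95°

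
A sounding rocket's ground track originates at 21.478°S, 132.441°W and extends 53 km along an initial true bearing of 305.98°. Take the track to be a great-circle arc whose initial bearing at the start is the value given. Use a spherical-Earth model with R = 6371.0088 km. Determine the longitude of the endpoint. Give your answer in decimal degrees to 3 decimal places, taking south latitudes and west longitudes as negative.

δ = 53/6371.0088 = 0.008319 rad (0.4766°).
Converting: φ₁ = -0.374862 rad, θ = 5.340358 rad.
sin φ₂ = sin φ₁ cos δ + cos φ₁ sin δ cos θ = (-0.366144)(0.999965) + (0.930558)(0.008319)(0.587503) = -0.361583
φ₂ = asin(-0.361583) = -0.369966 rad = -21.197°.
Then Δλ = atan2(-0.006264, 0.867574) = -0.007220 rad, from sin θ sin δ cos φ₁ over cos δ − sin φ₁ sin φ₂.
λ₂ = -132.441° + -0.414° = -132.855°.

longitude -132.855°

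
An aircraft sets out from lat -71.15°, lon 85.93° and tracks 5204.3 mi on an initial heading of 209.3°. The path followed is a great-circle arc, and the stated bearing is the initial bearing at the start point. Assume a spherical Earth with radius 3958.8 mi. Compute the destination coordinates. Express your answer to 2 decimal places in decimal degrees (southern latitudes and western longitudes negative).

latitude -30.82°, longitude -60.62°

δ = 5204.3/3958.8 = 1.314616 rad (75.3219°).
Start latitude φ₁ = -1.241802 rad; initial bearing θ = 3.652974 rad.
Destination latitude: φ₂ = arcsin( sin φ₁ cos δ + cos φ₁ sin δ cos θ ) = arcsin(-0.512361) = -30.82°.
Δλ = atan2( sin θ sin δ cos φ₁ , cos δ − sin φ₁ sin φ₂ ) = atan2(-0.152955, -0.231494) = -2.557711 rad = -146.55°.
λ₂ = λ₁ + Δλ = -60.62°.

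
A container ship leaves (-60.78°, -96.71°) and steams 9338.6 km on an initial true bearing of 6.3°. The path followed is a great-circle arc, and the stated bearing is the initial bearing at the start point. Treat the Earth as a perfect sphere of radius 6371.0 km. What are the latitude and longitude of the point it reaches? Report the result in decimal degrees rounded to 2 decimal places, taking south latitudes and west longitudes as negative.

latitude 23.02°, longitude -89.90°

Angular distance δ = d/R = 9338.6 / 6371 = 1.465798 rad.
With φ₁ = -60.78° = -1.060811 rad and θ = 6.3° = 0.109956 rad:
sin φ₂ = sin φ₁ cos δ + cos φ₁ sin δ cos θ = (-0.872752)(0.104805) + (0.488164)(0.994493)(0.993961) = 0.391075
φ₂ = asin(0.391075) = 0.401799 rad = 23.02°.
For the longitude increment, Δλ = atan2( sin θ sin δ cos φ₁, cos δ − sin φ₁ sin φ₂ ) = atan2(0.053273, 0.446117) = 6.81°.
Hence λ₂ = -96.71° + 6.81° = -89.90°.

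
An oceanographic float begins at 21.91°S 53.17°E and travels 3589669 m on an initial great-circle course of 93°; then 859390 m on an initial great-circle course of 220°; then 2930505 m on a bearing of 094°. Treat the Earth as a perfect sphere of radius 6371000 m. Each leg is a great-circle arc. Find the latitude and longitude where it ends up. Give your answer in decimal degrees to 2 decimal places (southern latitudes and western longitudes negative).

Apply the spherical direct solution leg by leg, carrying full precision between legs.
Leg 1: from (-21.91°, 53.17°), δ = 3589669/6371000 = 0.563439 rad, θ = 93° → φ = -19.96°, λ = 87.74°.
Leg 2: from (-19.96°, 87.74°), δ = 859390/6371000 = 0.134891 rad, θ = 220° → φ = -25.79°, λ = 82.23°.
Leg 3: from (-25.79°, 82.23°), δ = 2930505/6371000 = 0.459976 rad, θ = 94° → φ = -24.69°, λ = 111.41°.

latitude -24.69°, longitude 111.41°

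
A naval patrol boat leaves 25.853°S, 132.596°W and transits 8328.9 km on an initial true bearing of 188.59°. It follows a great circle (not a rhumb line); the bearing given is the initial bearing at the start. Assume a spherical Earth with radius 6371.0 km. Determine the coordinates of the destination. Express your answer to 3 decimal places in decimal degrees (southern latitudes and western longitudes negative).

δ = 8328.9/6371 = 1.307314 rad (74.9036°).
Converting: φ₁ = -0.451220 rad, θ = 3.291516 rad.
Destination latitude: φ₂ = arcsin( sin φ₁ cos δ + cos φ₁ sin δ cos θ ) = arcsin(-0.972682) = -76.577°.
Δλ = atan2( sin θ sin δ cos φ₁ , cos δ − sin φ₁ sin φ₂ ) = atan2(-0.129775, -0.163708) = -2.471303 rad = -141.595°.
λ₂ = -132.596° + -141.595° = -274.191°, normalized to (−180°, 180°] → 85.809°.

latitude -76.577°, longitude 85.809°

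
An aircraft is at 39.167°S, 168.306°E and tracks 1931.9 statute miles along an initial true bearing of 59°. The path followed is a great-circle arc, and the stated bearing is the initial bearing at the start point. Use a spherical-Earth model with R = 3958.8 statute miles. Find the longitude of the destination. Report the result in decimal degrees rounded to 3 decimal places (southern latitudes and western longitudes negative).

longitude -166.054°

The arc subtends δ = 1931.9/3958.8 = 0.488001 rad at the centre.
With φ₁ = -39.167° = -0.683593 rad and θ = 59° = 1.029744 rad:
Applying the spherical law of cosines for sides, sin φ₂ = sin φ₁ cos δ + cos φ₁ sin δ cos θ = -0.370637, so φ₂ = -21.755°.
Then Δλ = atan2(0.311591, 0.649184) = 0.447498 rad, from sin θ sin δ cos φ₁ over cos δ − sin φ₁ sin φ₂.
λ₂ = 168.306° + 25.640° = 193.946°, normalized to (−180°, 180°] → -166.054°.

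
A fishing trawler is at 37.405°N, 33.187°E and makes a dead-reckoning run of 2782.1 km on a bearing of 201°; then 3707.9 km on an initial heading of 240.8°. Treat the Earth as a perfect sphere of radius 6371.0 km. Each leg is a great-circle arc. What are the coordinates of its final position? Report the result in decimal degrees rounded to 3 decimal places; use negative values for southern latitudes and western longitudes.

Apply the spherical direct solution leg by leg, carrying full precision between legs.
Leg 1: from (37.405°, 33.187°), δ = 2782.1/6371 = 0.436682 rad, θ = 201° → φ = 13.697°, λ = 24.212°.
Leg 2: from (13.697°, 24.212°), δ = 3707.9/6371 = 0.581997 rad, θ = 240.8° → φ = -3.597°, λ = -4.525°.

latitude -3.597°, longitude -4.525°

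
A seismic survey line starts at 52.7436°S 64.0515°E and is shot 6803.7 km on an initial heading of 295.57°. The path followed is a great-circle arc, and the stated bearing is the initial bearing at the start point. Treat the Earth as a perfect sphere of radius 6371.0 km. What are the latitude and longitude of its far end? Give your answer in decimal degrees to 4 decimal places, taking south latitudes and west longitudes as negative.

latitude -8.8969°, longitude 10.9206°

Angular distance δ = d/R = 6803.7 / 6371 = 1.067917 rad.
Converting: φ₁ = -0.920549 rad, θ = 5.158670 rad.
Destination latitude: φ₂ = arcsin( sin φ₁ cos δ + cos φ₁ sin δ cos θ ) = arcsin(-0.154658) = -8.8969°.
Δλ = atan2( sin θ sin δ cos φ₁ , cos δ − sin φ₁ sin φ₂ ) = atan2(-0.478484, 0.358853) = -0.927309 rad = -53.1309°.
Hence λ₂ = 64.0515° + -53.1309° = 10.9206°.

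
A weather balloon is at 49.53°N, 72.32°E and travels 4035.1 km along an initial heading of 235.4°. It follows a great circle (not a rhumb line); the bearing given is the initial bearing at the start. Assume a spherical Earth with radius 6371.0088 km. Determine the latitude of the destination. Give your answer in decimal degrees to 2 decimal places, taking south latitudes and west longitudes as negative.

latitude 23.27°

The arc subtends δ = 4035.1/6371.0088 = 0.633353 rad at the centre.
With φ₁ = 49.53° = 0.864462 rad and θ = 235.4° = 4.108505 rad:
sin φ₂ = sin φ₁ cos δ + cos φ₁ sin δ cos θ = (0.760746)(0.806047) + (0.649050)(0.591851)(-0.567844) = 0.395065
φ₂ = asin(0.395065) = 0.406139 rad = 23.27°.
Then Δλ = atan2(-0.316200, 0.505503) = -0.558970 rad, from sin θ sin δ cos φ₁ over cos δ − sin φ₁ sin φ₂.
λ₂ = 72.32° + -32.03° = 40.29°.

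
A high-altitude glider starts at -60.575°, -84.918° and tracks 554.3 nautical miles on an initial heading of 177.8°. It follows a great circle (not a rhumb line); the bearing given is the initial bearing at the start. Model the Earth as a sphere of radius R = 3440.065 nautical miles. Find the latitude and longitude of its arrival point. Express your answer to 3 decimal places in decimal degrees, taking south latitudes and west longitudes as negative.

Central angle δ = d/R = 0.161131 rad.
Start latitude φ₁ = -1.057233 rad; initial bearing θ = 3.103195 rad.
Destination latitude: φ₂ = arcsin( sin φ₁ cos δ + cos φ₁ sin δ cos θ ) = arcsin(-0.938478) = -69.797°.
Δλ = atan2( sin θ sin δ cos φ₁ , cos δ − sin φ₁ sin φ₂ ) = atan2(0.003026, 0.169633) = 0.017835 rad = 1.022°.
Hence λ₂ = -84.918° + 1.022° = -83.896°.

latitude -69.797°, longitude -83.896°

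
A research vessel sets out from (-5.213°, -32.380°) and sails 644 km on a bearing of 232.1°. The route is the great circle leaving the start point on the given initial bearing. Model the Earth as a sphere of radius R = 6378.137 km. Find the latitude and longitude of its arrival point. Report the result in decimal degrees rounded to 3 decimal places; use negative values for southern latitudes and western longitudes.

Angular distance δ = d/R = 644 / 6378.137 = 0.100970 rad.
With φ₁ = -5.213° = -0.090984 rad and θ = 232.1° = 4.050909 rad:
sin φ₂ = sin φ₁ cos δ + cos φ₁ sin δ cos θ = (-0.090859)(0.994907) + (0.995864)(0.100798)(-0.614285) = -0.152059
φ₂ = asin(-0.152059) = -0.152651 rad = -8.746°.
Δλ = atan2( sin θ sin δ cos φ₁ , cos δ − sin φ₁ sin φ₂ ) = atan2(-0.079209, 0.981091) = -0.080561 rad = -4.616°.
λ₂ = -32.380° + -4.616° = -36.996°.

latitude -8.746°, longitude -36.996°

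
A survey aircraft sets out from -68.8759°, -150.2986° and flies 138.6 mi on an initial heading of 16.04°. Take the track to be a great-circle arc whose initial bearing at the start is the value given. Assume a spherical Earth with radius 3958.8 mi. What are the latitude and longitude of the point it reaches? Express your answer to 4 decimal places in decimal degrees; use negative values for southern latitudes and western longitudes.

latitude -66.9417°, longitude -148.8836°

Central angle δ = d/R = 0.035011 rad.
Converting: φ₁ = -1.202111 rad, θ = 0.279951 rad.
Destination latitude: φ₂ = arcsin( sin φ₁ cos δ + cos φ₁ sin δ cos θ ) = arcsin(-0.920107) = -66.9417°.
Then Δλ = atan2(0.003486, 0.141110) = 0.024696 rad, from sin θ sin δ cos φ₁ over cos δ − sin φ₁ sin φ₂.
λ₂ = -150.2986° + 1.4150° = -148.8836°.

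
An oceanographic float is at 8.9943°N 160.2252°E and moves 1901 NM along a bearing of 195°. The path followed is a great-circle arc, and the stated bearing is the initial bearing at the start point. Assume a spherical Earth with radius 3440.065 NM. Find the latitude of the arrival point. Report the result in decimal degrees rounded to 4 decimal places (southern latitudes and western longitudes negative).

δ = 1901/3440.065 = 0.552606 rad (31.6620°).
Converting: φ₁ = 0.156980 rad, θ = 3.403392 rad.
Destination latitude: φ₂ = arcsin( sin φ₁ cos δ + cos φ₁ sin δ cos θ ) = arcsin(-0.367720) = -21.5751°.
Δλ = atan2( sin θ sin δ cos φ₁ , cos δ − sin φ₁ sin φ₂ ) = atan2(-0.134185, 0.908648) = -0.146616 rad = -8.4005°.
Hence λ₂ = 160.2252° + -8.4005° = 151.8247°.

latitude -21.5751°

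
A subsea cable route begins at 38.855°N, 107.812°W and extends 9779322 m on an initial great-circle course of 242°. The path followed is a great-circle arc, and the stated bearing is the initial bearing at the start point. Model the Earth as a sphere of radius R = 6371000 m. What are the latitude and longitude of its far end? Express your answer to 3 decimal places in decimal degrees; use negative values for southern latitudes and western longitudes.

latitude -20.053°, longitude -177.751°

The arc subtends δ = 9779322/6371000 = 1.534974 rad at the centre.
Start latitude φ₁ = 0.678148 rad; initial bearing θ = 4.223697 rad.
Destination latitude: φ₂ = arcsin( sin φ₁ cos δ + cos φ₁ sin δ cos θ ) = arcsin(-0.342892) = -20.053°.
Δλ = atan2( sin θ sin δ cos φ₁ , cos δ − sin φ₁ sin φ₂ ) = atan2(-0.687142, 0.250928) = -1.220666 rad = -69.939°.
Hence λ₂ = -107.812° + -69.939° = -177.751°.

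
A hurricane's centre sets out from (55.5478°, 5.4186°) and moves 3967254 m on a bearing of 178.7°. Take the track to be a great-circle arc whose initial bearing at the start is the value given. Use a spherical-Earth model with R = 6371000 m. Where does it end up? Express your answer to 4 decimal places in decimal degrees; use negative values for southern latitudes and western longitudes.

Angular distance δ = d/R = 3967254 / 6371000 = 0.622705 rad.
With φ₁ = 55.5478° = 0.969492 rad and θ = 178.7° = 3.118903 rad:
sin φ₂ = sin φ₁ cos δ + cos φ₁ sin δ cos θ = (0.824598)(0.812304) + (0.565718)(0.583235)(-0.999743) = 0.339963
φ₂ = asin(0.339963) = 0.346877 rad = 19.8746°.
Δλ = atan2( sin θ sin δ cos φ₁ , cos δ − sin φ₁ sin φ₂ ) = atan2(0.007486, 0.531971) = 0.014071 rad = 0.8062°.
λ₂ = λ₁ + Δλ = 6.2248°.

latitude 19.8746°, longitude 6.2248°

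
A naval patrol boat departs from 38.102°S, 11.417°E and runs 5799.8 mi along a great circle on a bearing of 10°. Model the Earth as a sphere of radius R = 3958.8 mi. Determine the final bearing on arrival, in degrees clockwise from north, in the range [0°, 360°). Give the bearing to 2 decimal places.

final bearing 11.12°

Angular distance δ = d/R = 5799.8 / 3958.8 = 1.465040 rad.
Start latitude φ₁ = -0.665005 rad; initial bearing θ = 0.174533 rad.
Destination latitude: φ₂ = arcsin( sin φ₁ cos δ + cos φ₁ sin δ cos θ ) = arcsin(0.705492) = 44.869°.
For the longitude increment, Δλ = atan2( sin θ sin δ cos φ₁, cos δ − sin φ₁ sin φ₂ ) = atan2(0.135883, 0.540893) = 14.102°.
λ₂ = 11.417° + 14.102° = 25.519°.
The forward bearing on arrival equals the back-azimuth from the destination plus 180°.
Back-azimuth from P₂ (44.87°, 25.52°) to P₁ (-38.10°, 11.42°), with Δλ' = λ₁ − λ₂ = -14.10°: atan2( sin Δλ' cos φ₁ , cos φ₂ sin φ₁ − sin φ₂ cos φ₁ cos Δλ' ) = 191.12°.
Final bearing = (191.12° + 180°) mod 360° = 11.12°.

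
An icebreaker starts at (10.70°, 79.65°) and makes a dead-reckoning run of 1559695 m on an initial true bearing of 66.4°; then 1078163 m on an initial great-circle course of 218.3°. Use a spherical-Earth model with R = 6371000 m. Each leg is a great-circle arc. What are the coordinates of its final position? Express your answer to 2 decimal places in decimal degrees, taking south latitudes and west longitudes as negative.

Apply the spherical direct solution leg by leg, carrying full precision between legs.
Leg 1: from (10.70°, 79.65°), δ = 1559695/6371000 = 0.244812 rad, θ = 66.4° → φ = 15.99°, λ = 93.01°.
Leg 2: from (15.99°, 93.01°), δ = 1078163/6371000 = 0.169230 rad, θ = 218.3° → φ = 8.31°, λ = 86.95°.

latitude 8.31°, longitude 86.95°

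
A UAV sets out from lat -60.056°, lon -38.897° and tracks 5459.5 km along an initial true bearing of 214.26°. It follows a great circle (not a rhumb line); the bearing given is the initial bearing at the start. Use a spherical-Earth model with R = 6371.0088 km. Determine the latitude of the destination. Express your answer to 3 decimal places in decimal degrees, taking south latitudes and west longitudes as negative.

latitude -61.543°

δ = 5459.5/6371.0088 = 0.856929 rad (49.0984°).
Converting: φ₁ = -1.048175 rad, θ = 3.739542 rad.
sin φ₂ = sin φ₁ cos δ + cos φ₁ sin δ cos θ = (-0.866514)(0.654762) + (0.499153)(0.755835)(-0.826492) = -0.879177
φ₂ = asin(-0.879177) = -1.074132 rad = -61.543°.
Δλ = atan2( sin θ sin δ cos φ₁ , cos δ − sin φ₁ sin φ₂ ) = atan2(-0.212388, -0.107057) = -2.037689 rad = -116.751°.
Hence λ₂ = -38.897° + -116.751° = -155.648°.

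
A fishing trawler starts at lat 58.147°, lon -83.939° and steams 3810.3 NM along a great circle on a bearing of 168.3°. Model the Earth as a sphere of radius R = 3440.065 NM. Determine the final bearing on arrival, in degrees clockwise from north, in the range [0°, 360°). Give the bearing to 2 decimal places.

final bearing 173.84°

δ = 3810.3/3440.065 = 1.107624 rad (63.4622°).
With φ₁ = 58.147° = 1.014857 rad and θ = 168.3° = 2.937389 rad:
sin φ₂ = sin φ₁ cos δ + cos φ₁ sin δ cos θ = (0.849405)(0.446788) + (0.527742)(0.894640)(-0.979223) = -0.082825
φ₂ = asin(-0.082825) = -0.082920 rad = -4.751°.
Δλ = atan2( sin θ sin δ cos φ₁ , cos δ − sin φ₁ sin φ₂ ) = atan2(0.095744, 0.517140) = 0.183068 rad = 10.489°.
Hence λ₂ = -83.939° + 10.489° = -73.450°.
The forward bearing on arrival equals the back-azimuth from the destination plus 180°.
Back-azimuth from P₂ (-4.75°, -73.45°) to P₁ (58.15°, -83.94°), with Δλ' = λ₁ − λ₂ = -10.49°: atan2( sin Δλ' cos φ₁ , cos φ₂ sin φ₁ − sin φ₂ cos φ₁ cos Δλ' ) = 353.84°.
Final bearing = (353.84° + 180°) mod 360° = 173.84°.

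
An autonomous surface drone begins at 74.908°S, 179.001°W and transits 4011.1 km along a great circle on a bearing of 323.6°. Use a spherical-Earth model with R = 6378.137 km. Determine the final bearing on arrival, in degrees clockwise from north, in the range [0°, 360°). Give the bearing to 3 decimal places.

final bearing 348.166°

Central angle δ = d/R = 0.628883 rad.
Converting: φ₁ = -1.307391 rad, θ = 5.647885 rad.
Applying the spherical law of cosines for sides, sin φ₂ = sin φ₁ cos δ + cos φ₁ sin δ cos θ = -0.657515, so φ₂ = -41.111°.
For the longitude increment, Δλ = atan2( sin θ sin δ cos φ₁, cos δ − sin φ₁ sin φ₂ ) = atan2(-0.090888, 0.173848) = -27.601°.
λ₂ = -179.001° + -27.601° = -206.602°, normalized to (−180°, 180°] → 153.398°.
The forward bearing on arrival equals the back-azimuth from the destination plus 180°.
Back-azimuth from P₂ (-41.111°, 153.398°) to P₁ (-74.908°, -179.001°), with Δλ' = λ₁ − λ₂ = -332.399°: atan2( sin Δλ' cos φ₁ , cos φ₂ sin φ₁ − sin φ₂ cos φ₁ cos Δλ' ) = 168.166°.
Final bearing = (168.166° + 180°) mod 360° = 348.166°.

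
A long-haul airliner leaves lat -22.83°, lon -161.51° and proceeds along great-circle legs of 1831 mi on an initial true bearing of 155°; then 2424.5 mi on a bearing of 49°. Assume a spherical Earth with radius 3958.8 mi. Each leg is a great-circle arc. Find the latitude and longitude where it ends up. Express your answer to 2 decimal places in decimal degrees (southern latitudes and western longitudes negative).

Apply the spherical direct solution leg by leg, carrying full precision between legs.
Leg 1: from (-22.83°, -161.51°), δ = 1831/3958.8 = 0.462514 rad, θ = 155° → φ = -46.05°, λ = -145.74°.
Leg 2: from (-46.05°, -145.74°), δ = 2424.5/3958.8 = 0.612433 rad, θ = 49° → φ = -19.11°, λ = -118.41°.

latitude -19.11°, longitude -118.41°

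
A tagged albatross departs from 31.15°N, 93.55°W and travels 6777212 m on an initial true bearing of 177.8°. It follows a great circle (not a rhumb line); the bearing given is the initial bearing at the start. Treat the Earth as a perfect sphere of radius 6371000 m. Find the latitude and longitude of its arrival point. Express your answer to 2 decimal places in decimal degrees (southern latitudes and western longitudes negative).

latitude -29.76°, longitude -91.33°

δ = 6777212/6371000 = 1.063760 rad (60.9489°).
With φ₁ = 31.15° = 0.543670 rad and θ = 177.8° = 3.103195 rad:
sin φ₂ = sin φ₁ cos δ + cos φ₁ sin δ cos θ = (0.517280)(0.485589) + (0.855816)(0.874187)(-0.999263) = -0.496406
φ₂ = asin(-0.496406) = -0.519454 rad = -29.76°.
Then Δλ = atan2(0.028720, 0.742370) = 0.038667 rad, from sin θ sin δ cos φ₁ over cos δ − sin φ₁ sin φ₂.
λ₂ = -93.55° + 2.22° = -91.33°.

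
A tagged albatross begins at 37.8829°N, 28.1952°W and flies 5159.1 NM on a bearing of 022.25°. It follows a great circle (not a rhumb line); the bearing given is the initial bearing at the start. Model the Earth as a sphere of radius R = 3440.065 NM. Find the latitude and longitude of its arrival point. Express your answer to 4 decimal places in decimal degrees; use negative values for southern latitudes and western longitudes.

latitude 50.5580°, longitude 115.3269°

The arc subtends δ = 5159.1/3440.065 = 1.499710 rad at the centre.
Start latitude φ₁ = 0.661181 rad; initial bearing θ = 0.388336 rad.
Destination latitude: φ₂ = arcsin( sin φ₁ cos δ + cos φ₁ sin δ cos θ ) = arcsin(0.772268) = 50.5580°.
Δλ = atan2( sin θ sin δ cos φ₁ , cos δ − sin φ₁ sin φ₂ ) = atan2(0.298100, -0.403184) = 2.504933 rad = 143.5221°.
λ₂ = λ₁ + Δλ = 115.3269°.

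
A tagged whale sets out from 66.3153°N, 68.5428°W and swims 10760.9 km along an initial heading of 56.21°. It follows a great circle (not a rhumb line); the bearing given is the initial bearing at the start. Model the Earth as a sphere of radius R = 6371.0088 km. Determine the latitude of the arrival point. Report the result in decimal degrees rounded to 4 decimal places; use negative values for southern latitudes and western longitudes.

latitude 6.5352°

Central angle δ = d/R = 1.689042 rad.
With φ₁ = 66.3153° = 1.157420 rad and θ = 56.21° = 0.981050 rad:
sin φ₂ = sin φ₁ cos δ + cos φ₁ sin δ cos θ = (0.915770)(-0.117970) + (0.401703)(0.993017)(0.556151) = 0.113814
φ₂ = asin(0.113814) = 0.114061 rad = 6.5352°.
Δλ = atan2( sin θ sin δ cos φ₁ , cos δ − sin φ₁ sin φ₂ ) = atan2(0.331517, -0.222198) = 2.161272 rad = 123.8318°.
λ₂ = -68.5428° + 123.8318° = 55.2890°.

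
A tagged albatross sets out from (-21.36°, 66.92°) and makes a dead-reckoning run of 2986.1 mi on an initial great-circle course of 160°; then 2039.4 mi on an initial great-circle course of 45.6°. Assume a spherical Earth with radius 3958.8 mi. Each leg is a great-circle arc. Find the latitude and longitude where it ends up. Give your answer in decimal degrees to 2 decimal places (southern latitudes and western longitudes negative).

latitude -35.40°, longitude 120.30°

Apply the spherical direct solution leg by leg, carrying full precision between legs.
Leg 1: from (-21.36°, 66.92°), δ = 2986.1/3958.8 = 0.754294 rad, θ = 160° → φ = -59.85°, λ = 94.71°.
Leg 2: from (-59.85°, 94.71°), δ = 2039.4/3958.8 = 0.515156 rad, θ = 45.6° → φ = -35.40°, λ = 120.30°.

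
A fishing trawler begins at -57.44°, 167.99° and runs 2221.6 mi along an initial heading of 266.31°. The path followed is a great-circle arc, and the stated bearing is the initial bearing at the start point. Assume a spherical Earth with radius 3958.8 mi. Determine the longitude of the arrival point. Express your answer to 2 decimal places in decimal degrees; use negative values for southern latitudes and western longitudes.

The arc subtends δ = 2221.6/3958.8 = 0.561180 rad at the centre.
With φ₁ = -57.44° = -1.002517 rad and θ = 266.31° = 4.647986 rad:
Applying the spherical law of cosines for sides, sin φ₂ = sin φ₁ cos δ + cos φ₁ sin δ cos θ = -0.731995, so φ₂ = -47.05°.
Δλ = atan2( sin θ sin δ cos φ₁ , cos δ − sin φ₁ sin φ₂ ) = atan2(-0.285819, 0.229682) = -0.893870 rad = -51.21°.
λ₂ = 167.99° + -51.21° = 116.78°.

longitude 116.78°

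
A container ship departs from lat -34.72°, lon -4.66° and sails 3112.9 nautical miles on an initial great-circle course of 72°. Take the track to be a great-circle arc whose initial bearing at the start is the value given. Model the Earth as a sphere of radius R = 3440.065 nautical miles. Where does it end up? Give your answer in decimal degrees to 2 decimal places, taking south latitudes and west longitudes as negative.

The arc subtends δ = 3112.9/3440.065 = 0.904896 rad at the centre.
Start latitude φ₁ = -0.605978 rad; initial bearing θ = 1.256637 rad.
sin φ₂ = sin φ₁ cos δ + cos φ₁ sin δ cos θ = (-0.569566)(0.617768) + (0.821945)(0.786361)(0.309017) = -0.152128
φ₂ = asin(-0.152128) = -0.152721 rad = -8.75°.
For the longitude increment, Δλ = atan2( sin θ sin δ cos φ₁, cos δ − sin φ₁ sin φ₂ ) = atan2(0.614711, 0.531121) = 49.17°.
λ₂ = λ₁ + Δλ = 44.51°.

latitude -8.75°, longitude 44.51°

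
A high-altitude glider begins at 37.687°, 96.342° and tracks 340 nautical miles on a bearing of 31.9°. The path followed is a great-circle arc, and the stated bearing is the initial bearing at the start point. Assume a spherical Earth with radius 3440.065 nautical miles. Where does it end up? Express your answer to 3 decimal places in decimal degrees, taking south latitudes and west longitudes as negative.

latitude 42.428°, longitude 100.393°

δ = 340/3440.065 = 0.098835 rad (5.6628°).
Start latitude φ₁ = 0.657762 rad; initial bearing θ = 0.556760 rad.
Destination latitude: φ₂ = arcsin( sin φ₁ cos δ + cos φ₁ sin δ cos θ ) = arcsin(0.674658) = 42.428°.
Then Δλ = atan2(0.041264, 0.582669) = 0.070701 rad, from sin θ sin δ cos φ₁ over cos δ − sin φ₁ sin φ₂.
Hence λ₂ = 96.342° + 4.051° = 100.393°.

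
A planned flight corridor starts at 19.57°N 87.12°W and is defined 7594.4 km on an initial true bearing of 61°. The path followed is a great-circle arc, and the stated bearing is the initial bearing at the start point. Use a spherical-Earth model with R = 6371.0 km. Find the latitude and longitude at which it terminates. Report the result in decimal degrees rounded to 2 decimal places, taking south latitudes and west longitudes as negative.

latitude 33.25°, longitude -10.78°

The arc subtends δ = 7594.4/6371 = 1.192026 rad at the centre.
With φ₁ = 19.57° = 0.341561 rad and θ = 61° = 1.064651 rad:
Applying the spherical law of cosines for sides, sin φ₂ = sin φ₁ cos δ + cos φ₁ sin δ cos θ = 0.548286, so φ₂ = 33.25°.
Δλ = atan2( sin θ sin δ cos φ₁ , cos δ − sin φ₁ sin φ₂ ) = atan2(0.765684, 0.186125) = 1.332338 rad = 76.34°.
λ₂ = λ₁ + Δλ = -10.78°.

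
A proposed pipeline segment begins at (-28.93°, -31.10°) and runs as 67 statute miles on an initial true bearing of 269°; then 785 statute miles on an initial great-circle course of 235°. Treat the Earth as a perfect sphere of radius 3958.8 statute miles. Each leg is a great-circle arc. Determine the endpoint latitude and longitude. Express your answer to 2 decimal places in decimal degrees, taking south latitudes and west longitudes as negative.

Apply the spherical direct solution leg by leg, carrying full precision between legs.
Leg 1: from (-28.93°, -31.10°), δ = 67/3958.8 = 0.016924 rad, θ = 269° → φ = -28.94°, λ = -32.21°.
Leg 2: from (-28.94°, -32.21°), δ = 785/3958.8 = 0.198292 rad, θ = 235° → φ = -34.98°, λ = -43.57°.

latitude -34.98°, longitude -43.57°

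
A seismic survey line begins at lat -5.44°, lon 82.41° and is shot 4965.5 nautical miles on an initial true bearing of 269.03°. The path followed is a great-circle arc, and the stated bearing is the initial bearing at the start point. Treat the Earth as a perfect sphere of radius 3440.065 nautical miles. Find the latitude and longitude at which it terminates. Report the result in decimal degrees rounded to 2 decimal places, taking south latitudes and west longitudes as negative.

latitude -1.65°, longitude -0.41°

The arc subtends δ = 4965.5/3440.065 = 1.443432 rad at the centre.
Converting: φ₁ = -0.094946 rad, θ = 4.695459 rad.
Applying the spherical law of cosines for sides, sin φ₂ = sin φ₁ cos δ + cos φ₁ sin δ cos θ = -0.028758, so φ₂ = -1.65°.
Δλ = atan2( sin θ sin δ cos φ₁ , cos δ − sin φ₁ sin φ₂ ) = atan2(-0.987291, 0.124294) = -1.445561 rad = -82.82°.
λ₂ = 82.41° + -82.82° = -0.41°.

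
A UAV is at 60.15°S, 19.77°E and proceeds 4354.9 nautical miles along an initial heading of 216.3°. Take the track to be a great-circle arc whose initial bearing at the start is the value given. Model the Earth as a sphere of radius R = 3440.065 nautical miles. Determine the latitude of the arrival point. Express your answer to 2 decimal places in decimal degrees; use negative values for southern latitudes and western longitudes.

latitude -40.01°

Central angle δ = d/R = 1.265935 rad.
Converting: φ₁ = -1.049816 rad, θ = 3.775147 rad.
sin φ₂ = sin φ₁ cos δ + cos φ₁ sin δ cos θ = (-0.867331)(0.300161) + (0.497731)(0.953889)(-0.805928) = -0.642977
φ₂ = asin(-0.642977) = -0.698379 rad = -40.01°.
Then Δλ = atan2(-0.281076, -0.257514) = -2.312475 rad, from sin θ sin δ cos φ₁ over cos δ − sin φ₁ sin φ₂.
Hence λ₂ = 19.77° + -132.50° = -112.73°.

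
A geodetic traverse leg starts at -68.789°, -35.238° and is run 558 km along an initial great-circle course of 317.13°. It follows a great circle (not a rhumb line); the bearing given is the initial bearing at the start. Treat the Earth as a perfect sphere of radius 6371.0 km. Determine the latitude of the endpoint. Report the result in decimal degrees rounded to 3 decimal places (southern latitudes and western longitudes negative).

latitude -64.889°

Central angle δ = d/R = 0.087584 rad.
Converting: φ₁ = -1.200595 rad, θ = 5.534963 rad.
sin φ₂ = sin φ₁ cos δ + cos φ₁ sin δ cos θ = (-0.932254)(0.996167) + (0.361804)(0.087472)(0.732899) = -0.905486
φ₂ = asin(-0.905486) = -1.132524 rad = -64.889°.
Δλ = atan2( sin θ sin δ cos φ₁ , cos δ − sin φ₁ sin φ₂ ) = atan2(-0.021531, 0.152023) = -0.140695 rad = -8.061°.
Hence λ₂ = -35.238° + -8.061° = -43.299°.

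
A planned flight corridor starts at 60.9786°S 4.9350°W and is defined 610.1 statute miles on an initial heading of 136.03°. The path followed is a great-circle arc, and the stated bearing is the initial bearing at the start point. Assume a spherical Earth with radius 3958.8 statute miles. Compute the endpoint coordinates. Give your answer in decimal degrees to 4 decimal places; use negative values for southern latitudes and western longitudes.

latitude -66.5880°, longitude 10.6233°

The arc subtends δ = 610.1/3958.8 = 0.154112 rad at the centre.
With φ₁ = -60.9786° = -1.064277 rad and θ = 136.03° = 2.374171 rad:
Destination latitude: φ₂ = arcsin( sin φ₁ cos δ + cos φ₁ sin δ cos θ ) = arcsin(-0.917671) = -66.5880°.
Then Δλ = atan2(0.051703, 0.185701) = 0.271544 rad, from sin θ sin δ cos φ₁ over cos δ − sin φ₁ sin φ₂.
Hence λ₂ = -4.9350° + 15.5583° = 10.6233°.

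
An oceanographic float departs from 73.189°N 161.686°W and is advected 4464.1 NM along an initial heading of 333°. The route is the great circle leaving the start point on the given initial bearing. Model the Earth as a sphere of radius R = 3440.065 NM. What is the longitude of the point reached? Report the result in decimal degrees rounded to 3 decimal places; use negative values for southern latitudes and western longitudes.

longitude 48.775°

The arc subtends δ = 4464.1/3440.065 = 1.297679 rad at the centre.
With φ₁ = 73.189° = 1.277389 rad and θ = 333° = 5.811946 rad:
sin φ₂ = sin φ₁ cos δ + cos φ₁ sin δ cos θ = (0.957264)(0.269735) + (0.289216)(0.962935)(0.891007) = 0.506349
φ₂ = asin(0.506349) = 0.530945 rad = 30.421°.
Δλ = atan2( sin θ sin δ cos φ₁ , cos δ − sin φ₁ sin φ₂ ) = atan2(-0.126434, -0.214975) = -2.609942 rad = -149.539°.
λ₂ = -161.686° + -149.539° = -311.225°, normalized to (−180°, 180°] → 48.775°.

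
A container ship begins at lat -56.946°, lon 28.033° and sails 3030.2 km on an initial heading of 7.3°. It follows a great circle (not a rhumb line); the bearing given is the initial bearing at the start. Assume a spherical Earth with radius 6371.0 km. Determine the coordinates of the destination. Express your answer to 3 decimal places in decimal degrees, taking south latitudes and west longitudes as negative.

latitude -29.828°, longitude 31.879°

Central angle δ = d/R = 0.475624 rad.
With φ₁ = -56.946° = -0.993895 rad and θ = 7.3° = 0.127409 rad:
Destination latitude: φ₂ = arcsin( sin φ₁ cos δ + cos φ₁ sin δ cos θ ) = arcsin(-0.497404) = -29.828°.
Δλ = atan2( sin θ sin δ cos φ₁ , cos δ − sin φ₁ sin φ₂ ) = atan2(0.031734, 0.472105) = 0.067118 rad = 3.846°.
Hence λ₂ = 28.033° + 3.846° = 31.879°.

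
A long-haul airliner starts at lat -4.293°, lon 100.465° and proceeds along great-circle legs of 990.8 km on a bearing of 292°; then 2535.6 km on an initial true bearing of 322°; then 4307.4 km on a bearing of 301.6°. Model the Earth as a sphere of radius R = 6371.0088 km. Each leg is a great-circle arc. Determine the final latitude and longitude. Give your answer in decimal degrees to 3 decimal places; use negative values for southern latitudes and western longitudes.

latitude 32.708°, longitude 38.465°

Apply the spherical direct solution leg by leg, carrying full precision between legs.
Leg 1: from (-4.293°, 100.465°), δ = 990.8/6371.0088 = 0.155517 rad, θ = 292° → φ = -0.922°, λ = 92.207°.
Leg 2: from (-0.922°, 92.207°), δ = 2535.6/6371.0088 = 0.397990 rad, θ = 322° → φ = 16.890°, λ = 77.767°.
Leg 3: from (16.890°, 77.767°), δ = 4307.4/6371.0088 = 0.676094 rad, θ = 301.6° → φ = 32.708°, λ = 38.465°.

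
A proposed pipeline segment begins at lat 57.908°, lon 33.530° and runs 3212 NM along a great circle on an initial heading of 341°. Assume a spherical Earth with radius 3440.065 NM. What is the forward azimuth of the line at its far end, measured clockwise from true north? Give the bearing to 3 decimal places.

Angular distance δ = d/R = 3212 / 3440.065 = 0.933703 rad.
Converting: φ₁ = 1.010685 rad, θ = 5.951573 rad.
Destination latitude: φ₂ = arcsin( sin φ₁ cos δ + cos φ₁ sin δ cos θ ) = arcsin(0.907756) = 65.197°.
For the longitude increment, Δλ = atan2( sin θ sin δ cos φ₁, cos δ − sin φ₁ sin φ₂ ) = atan2(-0.139037, -0.174186) = -141.403°.
λ₂ = 33.530° + -141.403° = -107.873°.
The forward bearing on arrival equals the back-azimuth from the destination plus 180°.
Back-azimuth from P₂ (65.197°, -107.873°) to P₁ (57.908°, 33.530°), with Δλ' = λ₁ − λ₂ = 141.403°: atan2( sin Δλ' cos φ₁ , cos φ₂ sin φ₁ − sin φ₂ cos φ₁ cos Δλ' ) = 24.351°.
Final bearing = (24.351° + 180°) mod 360° = 204.351°.

final bearing 204.351°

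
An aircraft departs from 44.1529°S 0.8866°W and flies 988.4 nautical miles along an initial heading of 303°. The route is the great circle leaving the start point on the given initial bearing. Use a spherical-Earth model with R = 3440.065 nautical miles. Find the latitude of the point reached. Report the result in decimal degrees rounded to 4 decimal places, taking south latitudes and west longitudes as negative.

The arc subtends δ = 988.4/3440.065 = 0.287320 rad at the centre.
With φ₁ = -44.1529° = -0.770613 rad and θ = 303° = 5.288348 rad:
sin φ₂ = sin φ₁ cos δ + cos φ₁ sin δ cos θ = (-0.696576)(0.959007) + (0.717483)(0.283383)(0.544639) = -0.557283
φ₂ = asin(-0.557283) = -0.591110 rad = -33.8681°.
Then Δλ = atan2(-0.170521, 0.570817) = -0.290292 rad, from sin θ sin δ cos φ₁ over cos δ − sin φ₁ sin φ₂.
λ₂ = λ₁ + Δλ = -17.5191°.

latitude -33.8681°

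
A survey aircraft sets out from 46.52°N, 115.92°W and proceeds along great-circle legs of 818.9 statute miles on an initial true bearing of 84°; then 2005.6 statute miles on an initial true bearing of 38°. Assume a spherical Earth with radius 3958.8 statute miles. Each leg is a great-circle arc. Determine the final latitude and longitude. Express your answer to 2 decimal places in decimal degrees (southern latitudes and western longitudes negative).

Apply the spherical direct solution leg by leg, carrying full precision between legs.
Leg 1: from (46.52°, -115.92°), δ = 818.9/3958.8 = 0.206856 rad, θ = 84° → φ = 46.46°, λ = -98.67°.
Leg 2: from (46.46°, -98.67°), δ = 2005.6/3958.8 = 0.506618 rad, θ = 38° → φ = 63.80°, λ = -56.09°.

latitude 63.80°, longitude -56.09°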